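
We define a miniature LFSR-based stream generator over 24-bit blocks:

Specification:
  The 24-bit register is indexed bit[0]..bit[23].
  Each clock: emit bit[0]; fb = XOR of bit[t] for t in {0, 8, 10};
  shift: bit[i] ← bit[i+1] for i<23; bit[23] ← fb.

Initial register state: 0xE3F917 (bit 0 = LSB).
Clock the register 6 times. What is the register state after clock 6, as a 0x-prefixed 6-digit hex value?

reg_0 = 0xE3F917
clock 1: out=1, reg = 0x71FC8B
clock 2: out=1, reg = 0x38FE45
clock 3: out=1, reg = 0x1C7F22
clock 4: out=0, reg = 0x0E3F91
clock 5: out=1, reg = 0x871FC8
clock 6: out=0, reg = 0x438FE4

0x438FE4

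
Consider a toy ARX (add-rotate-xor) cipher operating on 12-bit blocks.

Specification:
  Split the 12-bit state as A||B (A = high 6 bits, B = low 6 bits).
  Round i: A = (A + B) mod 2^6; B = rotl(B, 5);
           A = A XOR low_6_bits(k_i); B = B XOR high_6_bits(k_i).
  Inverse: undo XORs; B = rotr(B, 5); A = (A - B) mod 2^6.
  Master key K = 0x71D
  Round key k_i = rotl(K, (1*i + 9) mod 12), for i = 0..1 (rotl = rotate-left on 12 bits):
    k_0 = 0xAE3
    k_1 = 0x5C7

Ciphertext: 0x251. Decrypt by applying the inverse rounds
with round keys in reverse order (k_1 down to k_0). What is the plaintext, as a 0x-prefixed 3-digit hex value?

0x48F

s_0 = ciphertext = 0x251
s_1 = InvRound(s_0, k_1) = 0x08C
s_2 = InvRound(s_1, k_0) = 0x48F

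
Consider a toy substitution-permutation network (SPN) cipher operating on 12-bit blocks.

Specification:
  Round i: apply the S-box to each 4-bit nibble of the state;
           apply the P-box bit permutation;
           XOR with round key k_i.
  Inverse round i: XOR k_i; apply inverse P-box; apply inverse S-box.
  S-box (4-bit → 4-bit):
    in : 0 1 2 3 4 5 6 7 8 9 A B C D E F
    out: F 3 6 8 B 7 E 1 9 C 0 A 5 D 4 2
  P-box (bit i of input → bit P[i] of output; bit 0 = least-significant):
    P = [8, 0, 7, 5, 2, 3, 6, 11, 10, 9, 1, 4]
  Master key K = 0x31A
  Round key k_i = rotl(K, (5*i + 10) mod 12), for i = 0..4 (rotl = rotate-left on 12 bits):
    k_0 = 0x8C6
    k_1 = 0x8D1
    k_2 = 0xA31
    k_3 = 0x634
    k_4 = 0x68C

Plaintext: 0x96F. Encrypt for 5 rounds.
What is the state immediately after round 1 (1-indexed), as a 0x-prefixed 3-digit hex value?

s_0 = plaintext = 0x96F
s_1 = Round(s_0, k_0) = 0x09D
s_2 = Round(s_1, k_1) = 0x723
s_3 = Round(s_2, k_2) = 0xE59
s_4 = Round(s_3, k_3) = 0x6DA
s_5 = Round(s_4, k_4) = 0xCDA

0x09D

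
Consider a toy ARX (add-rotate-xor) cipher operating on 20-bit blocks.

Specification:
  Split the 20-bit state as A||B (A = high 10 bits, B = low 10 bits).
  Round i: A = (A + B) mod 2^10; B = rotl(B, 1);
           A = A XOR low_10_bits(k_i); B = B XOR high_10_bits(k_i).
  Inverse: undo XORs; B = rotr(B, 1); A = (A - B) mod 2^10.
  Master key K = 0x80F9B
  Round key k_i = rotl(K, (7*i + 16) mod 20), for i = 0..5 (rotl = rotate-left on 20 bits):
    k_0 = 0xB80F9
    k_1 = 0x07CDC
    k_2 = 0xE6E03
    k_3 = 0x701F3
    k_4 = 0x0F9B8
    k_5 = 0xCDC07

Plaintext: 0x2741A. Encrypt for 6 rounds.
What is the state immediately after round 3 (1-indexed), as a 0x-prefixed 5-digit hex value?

s_0 = plaintext = 0x2741A
s_1 = Round(s_0, k_0) = 0x13AD4
s_2 = Round(s_1, k_1) = 0xFF9B6
s_3 = Round(s_2, k_2) = 0xEDCF7
s_4 = Round(s_3, k_3) = 0x5742E
s_5 = Round(s_4, k_4) = 0x0CC62
s_6 = Round(s_5, k_5) = 0x24BF3

0xEDCF7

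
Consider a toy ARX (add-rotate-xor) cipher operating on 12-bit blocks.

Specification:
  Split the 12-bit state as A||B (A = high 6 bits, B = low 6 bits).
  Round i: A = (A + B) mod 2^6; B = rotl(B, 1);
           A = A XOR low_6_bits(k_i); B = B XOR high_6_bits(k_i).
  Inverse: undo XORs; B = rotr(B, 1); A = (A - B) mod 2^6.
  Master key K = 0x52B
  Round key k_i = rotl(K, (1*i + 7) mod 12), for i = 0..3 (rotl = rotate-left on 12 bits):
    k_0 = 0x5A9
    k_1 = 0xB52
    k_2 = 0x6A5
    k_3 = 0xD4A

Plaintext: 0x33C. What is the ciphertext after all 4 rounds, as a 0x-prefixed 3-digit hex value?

s_0 = plaintext = 0x33C
s_1 = Round(s_0, k_0) = 0x86F
s_2 = Round(s_1, k_1) = 0x0B2
s_3 = Round(s_2, k_2) = 0x47F
s_4 = Round(s_3, k_3) = 0x68A

0x68A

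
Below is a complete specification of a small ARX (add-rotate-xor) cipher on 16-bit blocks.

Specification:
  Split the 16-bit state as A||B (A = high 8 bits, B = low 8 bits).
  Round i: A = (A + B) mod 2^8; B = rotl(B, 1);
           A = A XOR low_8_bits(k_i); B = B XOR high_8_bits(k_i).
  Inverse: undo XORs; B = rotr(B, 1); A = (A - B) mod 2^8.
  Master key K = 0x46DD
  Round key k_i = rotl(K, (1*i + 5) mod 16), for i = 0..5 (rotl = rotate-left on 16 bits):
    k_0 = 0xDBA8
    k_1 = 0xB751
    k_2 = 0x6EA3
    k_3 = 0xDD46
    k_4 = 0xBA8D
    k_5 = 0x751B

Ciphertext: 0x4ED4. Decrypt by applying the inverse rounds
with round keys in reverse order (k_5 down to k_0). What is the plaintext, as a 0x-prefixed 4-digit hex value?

s_0 = ciphertext = 0x4ED4
s_1 = InvRound(s_0, k_5) = 0x85D0
s_2 = InvRound(s_1, k_4) = 0xD335
s_3 = InvRound(s_2, k_3) = 0x2174
s_4 = InvRound(s_3, k_2) = 0x750D
s_5 = InvRound(s_4, k_1) = 0xC75D
s_6 = InvRound(s_5, k_0) = 0x2C43

0x2C43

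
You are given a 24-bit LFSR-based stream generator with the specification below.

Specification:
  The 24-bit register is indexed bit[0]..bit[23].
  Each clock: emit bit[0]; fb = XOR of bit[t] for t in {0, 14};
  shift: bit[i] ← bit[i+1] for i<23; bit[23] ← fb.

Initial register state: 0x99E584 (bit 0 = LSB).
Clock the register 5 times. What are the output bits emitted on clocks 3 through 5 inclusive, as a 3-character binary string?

reg_0 = 0x99E584
clock 1: out=0, reg = 0xCCF2C2
clock 2: out=0, reg = 0xE67961
clock 3: out=1, reg = 0x733CB0
clock 4: out=0, reg = 0x399E58
clock 5: out=0, reg = 0x1CCF2C

100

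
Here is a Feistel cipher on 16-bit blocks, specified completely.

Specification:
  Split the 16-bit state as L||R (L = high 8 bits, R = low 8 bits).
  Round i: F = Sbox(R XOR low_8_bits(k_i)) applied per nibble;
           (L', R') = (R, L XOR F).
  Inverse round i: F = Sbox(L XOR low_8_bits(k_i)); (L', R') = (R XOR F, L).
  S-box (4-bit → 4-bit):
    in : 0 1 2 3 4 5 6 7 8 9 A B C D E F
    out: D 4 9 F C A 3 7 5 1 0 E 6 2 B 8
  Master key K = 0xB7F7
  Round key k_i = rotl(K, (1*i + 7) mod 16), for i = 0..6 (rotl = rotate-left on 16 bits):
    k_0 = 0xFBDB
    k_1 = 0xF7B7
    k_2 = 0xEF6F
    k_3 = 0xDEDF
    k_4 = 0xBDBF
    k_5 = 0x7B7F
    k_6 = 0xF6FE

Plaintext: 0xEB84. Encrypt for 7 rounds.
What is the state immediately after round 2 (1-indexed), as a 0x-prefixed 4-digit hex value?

0x4308

s_0 = plaintext = 0xEB84
s_1 = Round(s_0, k_0) = 0x8443
s_2 = Round(s_1, k_1) = 0x4308
s_3 = Round(s_2, k_2) = 0x0874
s_4 = Round(s_3, k_3) = 0x7406
s_5 = Round(s_4, k_4) = 0x0695
s_6 = Round(s_5, k_5) = 0x95B6
s_7 = Round(s_6, k_6) = 0xB650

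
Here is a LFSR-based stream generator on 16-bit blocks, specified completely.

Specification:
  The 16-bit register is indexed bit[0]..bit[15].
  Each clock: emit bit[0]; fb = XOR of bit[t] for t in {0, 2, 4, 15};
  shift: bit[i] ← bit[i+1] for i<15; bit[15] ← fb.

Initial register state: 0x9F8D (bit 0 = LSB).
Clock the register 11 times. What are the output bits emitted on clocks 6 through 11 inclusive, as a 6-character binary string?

001111

reg_0 = 0x9F8D
clock 1: out=1, reg = 0xCFC6
clock 2: out=0, reg = 0x67E3
clock 3: out=1, reg = 0xB3F1
clock 4: out=1, reg = 0xD9F8
clock 5: out=0, reg = 0x6CFC
clock 6: out=0, reg = 0x367E
clock 7: out=0, reg = 0x1B3F
clock 8: out=1, reg = 0x8D9F
clock 9: out=1, reg = 0x46CF
clock 10: out=1, reg = 0x2367
clock 11: out=1, reg = 0x11B3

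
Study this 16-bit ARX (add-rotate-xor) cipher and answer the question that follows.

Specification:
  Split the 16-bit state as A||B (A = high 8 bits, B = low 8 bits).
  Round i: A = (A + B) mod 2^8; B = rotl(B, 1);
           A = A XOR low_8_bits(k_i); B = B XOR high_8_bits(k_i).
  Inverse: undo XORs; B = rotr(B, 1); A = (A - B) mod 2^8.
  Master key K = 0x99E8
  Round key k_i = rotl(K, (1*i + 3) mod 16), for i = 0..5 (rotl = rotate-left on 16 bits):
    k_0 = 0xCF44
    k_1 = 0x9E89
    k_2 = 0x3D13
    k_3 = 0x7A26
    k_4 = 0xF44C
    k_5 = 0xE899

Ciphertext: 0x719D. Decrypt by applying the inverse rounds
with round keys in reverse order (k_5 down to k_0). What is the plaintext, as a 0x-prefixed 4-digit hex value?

s_0 = ciphertext = 0x719D
s_1 = InvRound(s_0, k_5) = 0x2EBA
s_2 = InvRound(s_1, k_4) = 0x3B27
s_3 = InvRound(s_2, k_3) = 0x6FAE
s_4 = InvRound(s_3, k_2) = 0xB3C9
s_5 = InvRound(s_4, k_1) = 0x8FAB
s_6 = InvRound(s_5, k_0) = 0x9932

0x9932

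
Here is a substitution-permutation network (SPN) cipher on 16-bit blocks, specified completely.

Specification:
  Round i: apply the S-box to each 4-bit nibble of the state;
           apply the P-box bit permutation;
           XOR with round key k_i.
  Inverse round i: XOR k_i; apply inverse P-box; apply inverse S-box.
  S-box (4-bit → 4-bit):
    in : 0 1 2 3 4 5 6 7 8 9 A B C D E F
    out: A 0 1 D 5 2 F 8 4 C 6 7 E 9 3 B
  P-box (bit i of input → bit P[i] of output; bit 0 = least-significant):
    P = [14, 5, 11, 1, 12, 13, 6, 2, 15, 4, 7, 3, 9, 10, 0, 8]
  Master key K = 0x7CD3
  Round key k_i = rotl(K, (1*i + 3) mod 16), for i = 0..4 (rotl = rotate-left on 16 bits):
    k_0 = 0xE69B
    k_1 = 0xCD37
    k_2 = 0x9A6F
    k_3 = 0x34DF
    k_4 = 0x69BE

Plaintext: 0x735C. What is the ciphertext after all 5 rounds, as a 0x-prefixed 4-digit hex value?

0xFECE

s_0 = plaintext = 0x735C
s_1 = Round(s_0, k_0) = 0x4F31
s_2 = Round(s_1, k_1) = 0x5F6A
s_3 = Round(s_2, k_2) = 0x2613
s_4 = Round(s_3, k_3) = 0xFE45
s_5 = Round(s_4, k_4) = 0xFECE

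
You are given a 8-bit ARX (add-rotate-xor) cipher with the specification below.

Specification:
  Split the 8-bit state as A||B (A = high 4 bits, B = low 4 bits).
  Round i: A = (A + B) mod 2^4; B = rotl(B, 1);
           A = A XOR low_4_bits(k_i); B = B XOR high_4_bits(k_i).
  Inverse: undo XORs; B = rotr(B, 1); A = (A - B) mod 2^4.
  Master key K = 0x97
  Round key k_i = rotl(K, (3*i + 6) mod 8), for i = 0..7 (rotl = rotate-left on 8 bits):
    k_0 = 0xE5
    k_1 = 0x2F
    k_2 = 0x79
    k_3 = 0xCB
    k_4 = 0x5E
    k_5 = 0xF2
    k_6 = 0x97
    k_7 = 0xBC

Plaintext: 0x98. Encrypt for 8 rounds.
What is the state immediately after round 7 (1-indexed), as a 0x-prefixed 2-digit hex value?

0x49

s_0 = plaintext = 0x98
s_1 = Round(s_0, k_0) = 0x4F
s_2 = Round(s_1, k_1) = 0xCD
s_3 = Round(s_2, k_2) = 0x0C
s_4 = Round(s_3, k_3) = 0x75
s_5 = Round(s_4, k_4) = 0x2F
s_6 = Round(s_5, k_5) = 0x30
s_7 = Round(s_6, k_6) = 0x49
s_8 = Round(s_7, k_7) = 0x18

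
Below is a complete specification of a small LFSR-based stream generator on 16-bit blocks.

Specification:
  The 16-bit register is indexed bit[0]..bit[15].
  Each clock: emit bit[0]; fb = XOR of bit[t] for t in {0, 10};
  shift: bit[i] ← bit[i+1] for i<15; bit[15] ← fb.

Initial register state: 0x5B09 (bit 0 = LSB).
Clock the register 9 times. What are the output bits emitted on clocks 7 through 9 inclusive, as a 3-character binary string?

reg_0 = 0x5B09
clock 1: out=1, reg = 0xAD84
clock 2: out=0, reg = 0xD6C2
clock 3: out=0, reg = 0xEB61
clock 4: out=1, reg = 0xF5B0
clock 5: out=0, reg = 0xFAD8
clock 6: out=0, reg = 0x7D6C
clock 7: out=0, reg = 0xBEB6
clock 8: out=0, reg = 0xDF5B
clock 9: out=1, reg = 0x6FAD

001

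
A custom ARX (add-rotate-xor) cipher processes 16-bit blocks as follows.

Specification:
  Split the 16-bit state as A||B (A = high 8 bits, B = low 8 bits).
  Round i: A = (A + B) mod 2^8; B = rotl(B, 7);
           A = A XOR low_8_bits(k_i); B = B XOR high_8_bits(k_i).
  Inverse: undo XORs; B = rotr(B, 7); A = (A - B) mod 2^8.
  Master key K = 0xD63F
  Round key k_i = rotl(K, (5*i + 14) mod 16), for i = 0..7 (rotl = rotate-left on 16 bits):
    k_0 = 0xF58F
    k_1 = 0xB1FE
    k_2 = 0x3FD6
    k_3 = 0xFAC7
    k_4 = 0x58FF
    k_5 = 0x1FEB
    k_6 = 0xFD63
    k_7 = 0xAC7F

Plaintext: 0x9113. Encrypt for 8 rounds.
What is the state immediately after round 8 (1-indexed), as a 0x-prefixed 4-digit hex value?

0x12F6

s_0 = plaintext = 0x9113
s_1 = Round(s_0, k_0) = 0x2B7C
s_2 = Round(s_1, k_1) = 0x598F
s_3 = Round(s_2, k_2) = 0x3EF8
s_4 = Round(s_3, k_3) = 0xF186
s_5 = Round(s_4, k_4) = 0x881B
s_6 = Round(s_5, k_5) = 0x4892
s_7 = Round(s_6, k_6) = 0xB9B4
s_8 = Round(s_7, k_7) = 0x12F6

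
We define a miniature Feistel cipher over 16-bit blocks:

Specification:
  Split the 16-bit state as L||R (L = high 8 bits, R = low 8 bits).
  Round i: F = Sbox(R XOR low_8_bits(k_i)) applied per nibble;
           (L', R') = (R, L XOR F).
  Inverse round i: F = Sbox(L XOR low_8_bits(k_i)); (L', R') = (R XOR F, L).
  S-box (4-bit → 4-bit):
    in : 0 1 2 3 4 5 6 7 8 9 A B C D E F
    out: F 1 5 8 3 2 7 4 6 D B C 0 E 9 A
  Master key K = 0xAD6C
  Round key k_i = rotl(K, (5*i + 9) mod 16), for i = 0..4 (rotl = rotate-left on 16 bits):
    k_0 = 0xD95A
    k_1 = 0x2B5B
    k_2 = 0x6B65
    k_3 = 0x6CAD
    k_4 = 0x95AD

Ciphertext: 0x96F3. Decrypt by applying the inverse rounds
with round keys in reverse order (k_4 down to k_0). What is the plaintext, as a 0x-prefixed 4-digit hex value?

0xD9FB

s_0 = ciphertext = 0x96F3
s_1 = InvRound(s_0, k_4) = 0x7F96
s_2 = InvRound(s_1, k_3) = 0x737F
s_3 = InvRound(s_2, k_2) = 0x6873
s_4 = InvRound(s_3, k_1) = 0xFB68
s_5 = InvRound(s_4, k_0) = 0xD9FB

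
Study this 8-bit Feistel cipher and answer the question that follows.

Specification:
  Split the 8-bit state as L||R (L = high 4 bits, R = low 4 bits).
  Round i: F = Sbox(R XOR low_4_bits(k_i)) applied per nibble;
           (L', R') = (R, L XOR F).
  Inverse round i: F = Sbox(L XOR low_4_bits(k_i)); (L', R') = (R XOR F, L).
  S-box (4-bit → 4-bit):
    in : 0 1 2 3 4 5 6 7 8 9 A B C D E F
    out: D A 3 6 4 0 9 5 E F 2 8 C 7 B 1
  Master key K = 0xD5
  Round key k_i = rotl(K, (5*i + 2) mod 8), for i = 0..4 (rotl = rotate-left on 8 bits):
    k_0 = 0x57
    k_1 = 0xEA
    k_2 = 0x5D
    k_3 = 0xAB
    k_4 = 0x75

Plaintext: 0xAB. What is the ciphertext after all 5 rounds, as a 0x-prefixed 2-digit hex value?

s_0 = plaintext = 0xAB
s_1 = Round(s_0, k_0) = 0xB6
s_2 = Round(s_1, k_1) = 0x67
s_3 = Round(s_2, k_2) = 0x74
s_4 = Round(s_3, k_3) = 0x46
s_5 = Round(s_4, k_4) = 0x62

0x62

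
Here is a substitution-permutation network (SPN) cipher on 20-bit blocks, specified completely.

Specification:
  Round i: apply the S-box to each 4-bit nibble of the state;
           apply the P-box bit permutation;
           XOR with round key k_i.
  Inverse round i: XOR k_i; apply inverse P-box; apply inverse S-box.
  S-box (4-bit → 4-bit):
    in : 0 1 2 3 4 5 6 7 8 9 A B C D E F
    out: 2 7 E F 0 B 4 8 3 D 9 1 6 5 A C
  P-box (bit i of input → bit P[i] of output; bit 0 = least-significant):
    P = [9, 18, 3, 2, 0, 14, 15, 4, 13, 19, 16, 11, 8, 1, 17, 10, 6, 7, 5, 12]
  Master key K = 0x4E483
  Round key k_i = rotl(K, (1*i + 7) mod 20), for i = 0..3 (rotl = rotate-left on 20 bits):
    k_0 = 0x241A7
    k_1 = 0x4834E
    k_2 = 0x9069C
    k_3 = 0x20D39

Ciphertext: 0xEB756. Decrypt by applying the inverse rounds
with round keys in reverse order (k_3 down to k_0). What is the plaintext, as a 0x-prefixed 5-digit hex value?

0x73904

s_0 = ciphertext = 0xEB756
s_1 = InvRound(s_0, k_3) = 0x905D3
s_2 = InvRound(s_1, k_2) = 0xB84B9
s_3 = InvRound(s_2, k_1) = 0x13CA5
s_4 = InvRound(s_3, k_0) = 0x73904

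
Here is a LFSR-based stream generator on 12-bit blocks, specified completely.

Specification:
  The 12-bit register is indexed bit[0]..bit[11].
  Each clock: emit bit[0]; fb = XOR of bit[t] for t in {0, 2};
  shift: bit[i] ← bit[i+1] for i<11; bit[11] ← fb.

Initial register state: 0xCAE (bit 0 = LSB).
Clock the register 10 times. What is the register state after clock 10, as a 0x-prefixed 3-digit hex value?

0xE17

reg_0 = 0xCAE
clock 1: out=0, reg = 0xE57
clock 2: out=1, reg = 0x72B
clock 3: out=1, reg = 0xB95
clock 4: out=1, reg = 0x5CA
clock 5: out=0, reg = 0x2E5
clock 6: out=1, reg = 0x172
clock 7: out=0, reg = 0x0B9
clock 8: out=1, reg = 0x85C
clock 9: out=0, reg = 0xC2E
clock 10: out=0, reg = 0xE17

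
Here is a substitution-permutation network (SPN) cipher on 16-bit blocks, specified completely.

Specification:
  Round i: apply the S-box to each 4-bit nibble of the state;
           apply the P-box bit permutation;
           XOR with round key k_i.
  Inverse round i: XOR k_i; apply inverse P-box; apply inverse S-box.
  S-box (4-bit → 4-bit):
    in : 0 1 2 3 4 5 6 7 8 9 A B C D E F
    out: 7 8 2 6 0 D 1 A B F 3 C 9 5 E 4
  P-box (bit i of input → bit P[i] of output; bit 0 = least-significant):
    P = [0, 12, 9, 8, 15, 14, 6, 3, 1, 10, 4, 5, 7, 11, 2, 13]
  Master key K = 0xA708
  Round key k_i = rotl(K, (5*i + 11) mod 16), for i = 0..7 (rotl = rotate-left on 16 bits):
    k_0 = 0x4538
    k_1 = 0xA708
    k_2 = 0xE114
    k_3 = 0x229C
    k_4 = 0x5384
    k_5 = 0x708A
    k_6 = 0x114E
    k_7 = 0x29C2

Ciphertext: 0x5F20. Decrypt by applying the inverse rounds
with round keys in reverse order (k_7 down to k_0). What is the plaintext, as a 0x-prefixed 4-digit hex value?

0xF5B6

s_0 = ciphertext = 0x5F20
s_1 = InvRound(s_0, k_7) = 0xC833
s_2 = InvRound(s_1, k_6) = 0x3B98
s_3 = InvRound(s_2, k_5) = 0x2D2B
s_4 = InvRound(s_3, k_4) = 0x9870
s_5 = InvRound(s_4, k_3) = 0x9153
s_6 = InvRound(s_5, k_2) = 0xB63A
s_7 = InvRound(s_6, k_1) = 0x4547
s_8 = InvRound(s_7, k_0) = 0xF5B6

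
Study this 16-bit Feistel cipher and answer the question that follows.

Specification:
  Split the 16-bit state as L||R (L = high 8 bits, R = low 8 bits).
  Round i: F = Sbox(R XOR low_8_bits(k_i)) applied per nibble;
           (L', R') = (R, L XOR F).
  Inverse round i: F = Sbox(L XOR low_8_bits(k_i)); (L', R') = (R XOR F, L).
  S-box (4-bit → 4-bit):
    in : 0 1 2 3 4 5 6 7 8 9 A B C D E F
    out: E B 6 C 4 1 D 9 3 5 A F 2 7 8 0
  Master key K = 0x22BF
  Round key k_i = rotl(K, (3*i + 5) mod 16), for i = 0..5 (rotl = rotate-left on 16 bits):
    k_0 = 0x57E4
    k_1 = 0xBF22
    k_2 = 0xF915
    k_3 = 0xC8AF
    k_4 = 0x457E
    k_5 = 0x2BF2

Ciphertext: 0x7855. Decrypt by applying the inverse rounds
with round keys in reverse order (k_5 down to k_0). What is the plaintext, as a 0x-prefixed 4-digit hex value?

s_0 = ciphertext = 0x7855
s_1 = InvRound(s_0, k_5) = 0x6F78
s_2 = InvRound(s_1, k_4) = 0xC36F
s_3 = InvRound(s_2, k_3) = 0xBDC3
s_4 = InvRound(s_3, k_2) = 0x60BD
s_5 = InvRound(s_4, k_1) = 0xFB60
s_6 = InvRound(s_5, k_0) = 0xD0FB

0xD0FB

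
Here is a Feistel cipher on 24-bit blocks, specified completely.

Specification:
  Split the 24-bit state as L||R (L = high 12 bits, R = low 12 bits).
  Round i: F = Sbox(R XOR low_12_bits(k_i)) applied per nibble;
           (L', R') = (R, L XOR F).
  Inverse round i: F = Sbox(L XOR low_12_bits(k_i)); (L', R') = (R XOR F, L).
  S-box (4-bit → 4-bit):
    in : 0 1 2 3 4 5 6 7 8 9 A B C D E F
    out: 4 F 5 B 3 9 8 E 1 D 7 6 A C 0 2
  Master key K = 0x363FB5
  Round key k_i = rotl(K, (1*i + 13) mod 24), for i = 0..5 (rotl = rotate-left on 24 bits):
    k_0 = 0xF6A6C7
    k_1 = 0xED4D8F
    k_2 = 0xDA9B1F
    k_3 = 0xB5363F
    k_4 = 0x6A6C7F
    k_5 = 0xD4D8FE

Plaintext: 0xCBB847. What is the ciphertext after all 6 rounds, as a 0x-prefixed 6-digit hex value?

0x493958

s_0 = plaintext = 0xCBB847
s_1 = Round(s_0, k_0) = 0x847CAF
s_2 = Round(s_1, k_1) = 0xCAF713
s_3 = Round(s_2, k_2) = 0x7136E5
s_4 = Round(s_3, k_3) = 0x6E53D4
s_5 = Round(s_4, k_4) = 0x3D4493
s_6 = Round(s_5, k_5) = 0x493958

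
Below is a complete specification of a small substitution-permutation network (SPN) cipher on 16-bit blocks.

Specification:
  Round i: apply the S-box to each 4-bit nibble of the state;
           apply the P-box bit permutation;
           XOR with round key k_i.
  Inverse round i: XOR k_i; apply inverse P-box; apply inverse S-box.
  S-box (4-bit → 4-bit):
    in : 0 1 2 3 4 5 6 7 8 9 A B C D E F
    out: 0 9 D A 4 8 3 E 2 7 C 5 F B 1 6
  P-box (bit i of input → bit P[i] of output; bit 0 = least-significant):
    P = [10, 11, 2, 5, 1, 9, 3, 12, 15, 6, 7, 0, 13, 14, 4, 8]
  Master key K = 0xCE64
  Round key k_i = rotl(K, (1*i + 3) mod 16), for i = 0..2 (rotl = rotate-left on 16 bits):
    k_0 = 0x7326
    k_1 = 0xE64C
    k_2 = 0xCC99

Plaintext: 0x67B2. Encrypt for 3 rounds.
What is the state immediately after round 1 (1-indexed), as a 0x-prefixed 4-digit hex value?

0x17C9

s_0 = plaintext = 0x67B2
s_1 = Round(s_0, k_0) = 0x17C9
s_2 = Round(s_1, k_1) = 0xD983
s_3 = Round(s_2, k_2) = 0x2779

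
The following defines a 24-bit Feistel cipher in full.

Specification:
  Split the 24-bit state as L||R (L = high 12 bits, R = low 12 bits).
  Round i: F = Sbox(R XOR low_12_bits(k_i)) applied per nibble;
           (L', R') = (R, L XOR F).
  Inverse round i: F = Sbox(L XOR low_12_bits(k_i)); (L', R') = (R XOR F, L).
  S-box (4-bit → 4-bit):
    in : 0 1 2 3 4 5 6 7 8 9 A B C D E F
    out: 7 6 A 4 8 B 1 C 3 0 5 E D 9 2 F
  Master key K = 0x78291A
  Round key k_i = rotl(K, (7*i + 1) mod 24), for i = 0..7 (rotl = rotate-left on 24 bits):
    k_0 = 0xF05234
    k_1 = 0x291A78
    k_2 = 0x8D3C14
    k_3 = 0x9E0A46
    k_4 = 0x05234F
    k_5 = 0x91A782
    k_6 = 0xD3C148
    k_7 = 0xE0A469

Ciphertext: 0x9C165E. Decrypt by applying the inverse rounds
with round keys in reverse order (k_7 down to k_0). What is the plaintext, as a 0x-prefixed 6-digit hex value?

0xCD5735

s_0 = ciphertext = 0x9C165E
s_1 = InvRound(s_0, k_7) = 0xF0D9C1
s_2 = InvRound(s_1, k_6) = 0xB4AF0D
s_3 = InvRound(s_2, k_5) = 0x2DEB4A
s_4 = InvRound(s_3, k_4) = 0xD4C2DE
s_5 = InvRound(s_4, k_3) = 0xEABD4C
s_6 = InvRound(s_5, k_2) = 0x7A3EAB
s_7 = InvRound(s_6, k_1) = 0x7357A3
s_8 = InvRound(s_7, k_0) = 0xCD5735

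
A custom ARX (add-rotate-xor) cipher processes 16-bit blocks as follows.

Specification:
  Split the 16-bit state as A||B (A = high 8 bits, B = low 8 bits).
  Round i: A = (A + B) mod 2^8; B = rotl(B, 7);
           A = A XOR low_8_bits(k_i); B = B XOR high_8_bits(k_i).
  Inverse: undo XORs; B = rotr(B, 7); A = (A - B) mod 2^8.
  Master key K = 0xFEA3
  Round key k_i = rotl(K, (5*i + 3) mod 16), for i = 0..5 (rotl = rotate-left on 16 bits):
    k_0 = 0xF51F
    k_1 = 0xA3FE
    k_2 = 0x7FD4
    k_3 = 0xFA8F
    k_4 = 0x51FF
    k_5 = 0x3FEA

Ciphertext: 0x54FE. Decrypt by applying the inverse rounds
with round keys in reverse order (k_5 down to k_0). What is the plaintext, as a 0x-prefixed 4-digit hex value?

0xB76B

s_0 = ciphertext = 0x54FE
s_1 = InvRound(s_0, k_5) = 0x3B83
s_2 = InvRound(s_1, k_4) = 0x1FA5
s_3 = InvRound(s_2, k_3) = 0xD2BE
s_4 = InvRound(s_3, k_2) = 0x8383
s_5 = InvRound(s_4, k_1) = 0x3D40
s_6 = InvRound(s_5, k_0) = 0xB76B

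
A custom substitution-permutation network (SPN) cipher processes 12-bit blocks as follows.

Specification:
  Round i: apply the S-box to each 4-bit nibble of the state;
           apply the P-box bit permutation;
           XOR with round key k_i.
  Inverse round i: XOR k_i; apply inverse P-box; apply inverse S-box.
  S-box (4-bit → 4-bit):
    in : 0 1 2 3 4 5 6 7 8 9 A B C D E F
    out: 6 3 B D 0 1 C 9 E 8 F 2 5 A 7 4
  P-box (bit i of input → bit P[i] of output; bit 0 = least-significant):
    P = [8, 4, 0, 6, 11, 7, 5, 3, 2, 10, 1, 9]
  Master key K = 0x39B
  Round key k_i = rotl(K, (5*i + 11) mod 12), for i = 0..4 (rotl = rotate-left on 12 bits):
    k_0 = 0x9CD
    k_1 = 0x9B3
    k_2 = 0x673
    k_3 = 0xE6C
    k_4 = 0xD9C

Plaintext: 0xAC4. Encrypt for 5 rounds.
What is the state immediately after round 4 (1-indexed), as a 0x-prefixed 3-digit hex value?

s_0 = plaintext = 0xAC4
s_1 = Round(s_0, k_0) = 0x7EB
s_2 = Round(s_1, k_1) = 0x307
s_3 = Round(s_2, k_2) = 0x595
s_4 = Round(s_3, k_3) = 0xF60
s_5 = Round(s_4, k_4) = 0xDA7

0xF60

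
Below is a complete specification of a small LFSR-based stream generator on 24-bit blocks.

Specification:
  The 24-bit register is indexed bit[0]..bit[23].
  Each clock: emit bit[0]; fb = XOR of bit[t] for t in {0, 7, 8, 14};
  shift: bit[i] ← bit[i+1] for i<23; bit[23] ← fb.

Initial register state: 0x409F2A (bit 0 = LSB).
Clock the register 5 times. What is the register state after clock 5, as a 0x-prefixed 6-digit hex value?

reg_0 = 0x409F2A
clock 1: out=0, reg = 0xA04F95
clock 2: out=1, reg = 0x5027CA
clock 3: out=0, reg = 0x2813E5
clock 4: out=1, reg = 0x9409F2
clock 5: out=0, reg = 0x4A04F9

0x4A04F9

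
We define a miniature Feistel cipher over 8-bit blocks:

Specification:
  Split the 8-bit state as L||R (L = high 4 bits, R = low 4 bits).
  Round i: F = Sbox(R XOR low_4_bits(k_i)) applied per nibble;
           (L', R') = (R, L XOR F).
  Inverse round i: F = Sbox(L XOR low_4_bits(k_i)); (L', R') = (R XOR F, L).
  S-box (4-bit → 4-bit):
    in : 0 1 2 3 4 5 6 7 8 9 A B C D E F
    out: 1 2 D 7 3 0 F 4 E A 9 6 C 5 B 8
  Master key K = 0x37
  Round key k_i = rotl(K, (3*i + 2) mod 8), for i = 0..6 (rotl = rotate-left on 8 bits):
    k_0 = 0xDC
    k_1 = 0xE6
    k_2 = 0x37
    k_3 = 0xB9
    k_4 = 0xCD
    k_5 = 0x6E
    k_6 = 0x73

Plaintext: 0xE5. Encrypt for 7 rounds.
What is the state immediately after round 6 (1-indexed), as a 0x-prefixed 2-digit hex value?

0xC5

s_0 = plaintext = 0xE5
s_1 = Round(s_0, k_0) = 0x54
s_2 = Round(s_1, k_1) = 0x48
s_3 = Round(s_2, k_2) = 0x8C
s_4 = Round(s_3, k_3) = 0xC8
s_5 = Round(s_4, k_4) = 0x8C
s_6 = Round(s_5, k_5) = 0xC5
s_7 = Round(s_6, k_6) = 0x53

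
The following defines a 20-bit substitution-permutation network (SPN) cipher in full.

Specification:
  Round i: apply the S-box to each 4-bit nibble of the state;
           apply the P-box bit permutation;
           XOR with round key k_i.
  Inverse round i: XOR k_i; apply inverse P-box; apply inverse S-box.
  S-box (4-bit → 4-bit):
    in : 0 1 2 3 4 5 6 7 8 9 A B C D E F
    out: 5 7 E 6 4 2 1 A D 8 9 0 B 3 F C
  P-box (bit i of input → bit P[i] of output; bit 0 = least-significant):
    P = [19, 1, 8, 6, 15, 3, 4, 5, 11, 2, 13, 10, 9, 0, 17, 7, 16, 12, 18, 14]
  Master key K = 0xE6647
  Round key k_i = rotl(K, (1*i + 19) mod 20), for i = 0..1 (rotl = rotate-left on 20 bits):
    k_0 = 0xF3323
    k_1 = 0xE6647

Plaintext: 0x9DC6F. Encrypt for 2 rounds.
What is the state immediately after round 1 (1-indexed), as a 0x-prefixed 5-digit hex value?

s_0 = plaintext = 0x9DC6F
s_1 = Round(s_0, k_0) = 0xFFC66
s_2 = Round(s_1, k_1) = 0x0AAC3

0xFFC66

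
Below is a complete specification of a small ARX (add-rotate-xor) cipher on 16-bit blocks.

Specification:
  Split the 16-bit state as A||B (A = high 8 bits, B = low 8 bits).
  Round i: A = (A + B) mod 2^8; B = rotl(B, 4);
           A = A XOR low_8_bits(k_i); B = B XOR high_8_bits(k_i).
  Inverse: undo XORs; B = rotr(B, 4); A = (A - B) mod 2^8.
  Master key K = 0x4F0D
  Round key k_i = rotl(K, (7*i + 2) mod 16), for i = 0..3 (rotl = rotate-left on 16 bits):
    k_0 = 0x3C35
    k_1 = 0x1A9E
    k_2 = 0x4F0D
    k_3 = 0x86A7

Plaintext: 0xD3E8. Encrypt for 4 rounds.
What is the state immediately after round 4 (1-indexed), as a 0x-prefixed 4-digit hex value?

s_0 = plaintext = 0xD3E8
s_1 = Round(s_0, k_0) = 0x8EB2
s_2 = Round(s_1, k_1) = 0xDE31
s_3 = Round(s_2, k_2) = 0x025C
s_4 = Round(s_3, k_3) = 0xF943

0xF943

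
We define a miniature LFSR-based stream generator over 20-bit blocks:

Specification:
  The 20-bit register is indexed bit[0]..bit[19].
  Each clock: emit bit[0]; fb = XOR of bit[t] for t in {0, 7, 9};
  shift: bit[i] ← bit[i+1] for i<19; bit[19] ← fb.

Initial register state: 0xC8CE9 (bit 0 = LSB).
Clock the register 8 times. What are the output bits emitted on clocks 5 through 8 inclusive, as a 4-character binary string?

0111

reg_0 = 0xC8CE9
clock 1: out=1, reg = 0x64674
clock 2: out=0, reg = 0xB233A
clock 3: out=0, reg = 0xD919D
clock 4: out=1, reg = 0x6C8CE
clock 5: out=0, reg = 0xB6467
clock 6: out=1, reg = 0xDB233
clock 7: out=1, reg = 0x6D919
clock 8: out=1, reg = 0xB6C8C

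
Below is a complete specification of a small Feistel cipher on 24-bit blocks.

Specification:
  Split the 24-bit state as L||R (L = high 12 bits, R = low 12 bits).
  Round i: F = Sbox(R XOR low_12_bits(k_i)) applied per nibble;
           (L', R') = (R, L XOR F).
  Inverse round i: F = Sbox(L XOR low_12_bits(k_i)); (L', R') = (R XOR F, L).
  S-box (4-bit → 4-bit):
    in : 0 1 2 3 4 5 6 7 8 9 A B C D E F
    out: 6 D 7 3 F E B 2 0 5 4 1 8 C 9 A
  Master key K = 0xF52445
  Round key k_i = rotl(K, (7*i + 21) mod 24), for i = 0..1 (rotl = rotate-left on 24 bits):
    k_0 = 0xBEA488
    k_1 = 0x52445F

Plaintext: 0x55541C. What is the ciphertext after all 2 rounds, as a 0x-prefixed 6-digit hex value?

s_0 = plaintext = 0x55541C
s_1 = Round(s_0, k_0) = 0x41C30A
s_2 = Round(s_1, k_1) = 0x30A6F2

0x30A6F2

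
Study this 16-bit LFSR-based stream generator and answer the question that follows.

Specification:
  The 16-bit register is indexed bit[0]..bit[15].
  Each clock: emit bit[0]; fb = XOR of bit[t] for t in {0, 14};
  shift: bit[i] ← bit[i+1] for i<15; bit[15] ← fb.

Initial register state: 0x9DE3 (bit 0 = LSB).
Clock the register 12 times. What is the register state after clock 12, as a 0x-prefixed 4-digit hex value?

reg_0 = 0x9DE3
clock 1: out=1, reg = 0xCEF1
clock 2: out=1, reg = 0x6778
clock 3: out=0, reg = 0xB3BC
clock 4: out=0, reg = 0x59DE
clock 5: out=0, reg = 0xACEF
clock 6: out=1, reg = 0xD677
clock 7: out=1, reg = 0x6B3B
clock 8: out=1, reg = 0x359D
clock 9: out=1, reg = 0x9ACE
clock 10: out=0, reg = 0x4D67
clock 11: out=1, reg = 0x26B3
clock 12: out=1, reg = 0x9359

0x9359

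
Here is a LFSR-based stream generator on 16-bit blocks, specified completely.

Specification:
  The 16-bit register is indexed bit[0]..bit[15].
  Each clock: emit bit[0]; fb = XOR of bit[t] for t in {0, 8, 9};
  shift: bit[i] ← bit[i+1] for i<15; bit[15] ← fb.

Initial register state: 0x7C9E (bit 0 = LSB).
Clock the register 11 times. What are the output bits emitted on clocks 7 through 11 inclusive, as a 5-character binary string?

01001

reg_0 = 0x7C9E
clock 1: out=0, reg = 0x3E4F
clock 2: out=1, reg = 0x1F27
clock 3: out=1, reg = 0x8F93
clock 4: out=1, reg = 0xC7C9
clock 5: out=1, reg = 0xE3E4
clock 6: out=0, reg = 0x71F2
clock 7: out=0, reg = 0xB8F9
clock 8: out=1, reg = 0xDC7C
clock 9: out=0, reg = 0x6E3E
clock 10: out=0, reg = 0xB71F
clock 11: out=1, reg = 0xDB8F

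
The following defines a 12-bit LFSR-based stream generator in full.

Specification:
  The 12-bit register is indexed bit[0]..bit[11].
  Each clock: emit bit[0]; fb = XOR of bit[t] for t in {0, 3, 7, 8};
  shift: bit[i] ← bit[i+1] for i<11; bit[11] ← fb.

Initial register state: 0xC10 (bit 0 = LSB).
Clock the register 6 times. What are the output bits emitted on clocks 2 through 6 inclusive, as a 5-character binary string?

reg_0 = 0xC10
clock 1: out=0, reg = 0x608
clock 2: out=0, reg = 0xB04
clock 3: out=0, reg = 0xD82
clock 4: out=0, reg = 0x6C1
clock 5: out=1, reg = 0x360
clock 6: out=0, reg = 0x9B0

00010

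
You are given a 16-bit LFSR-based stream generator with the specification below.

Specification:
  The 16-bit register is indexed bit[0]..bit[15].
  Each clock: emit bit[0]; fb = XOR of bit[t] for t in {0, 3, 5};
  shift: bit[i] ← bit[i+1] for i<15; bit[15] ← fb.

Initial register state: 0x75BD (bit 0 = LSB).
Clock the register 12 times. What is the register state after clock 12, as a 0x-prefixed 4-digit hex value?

reg_0 = 0x75BD
clock 1: out=1, reg = 0xBADE
clock 2: out=0, reg = 0xDD6F
clock 3: out=1, reg = 0xEEB7
clock 4: out=1, reg = 0x775B
clock 5: out=1, reg = 0x3BAD
clock 6: out=1, reg = 0x9DD6
clock 7: out=0, reg = 0x4EEB
clock 8: out=1, reg = 0xA775
clock 9: out=1, reg = 0x53BA
clock 10: out=0, reg = 0x29DD
clock 11: out=1, reg = 0x14EE
clock 12: out=0, reg = 0x0A77

0x0A77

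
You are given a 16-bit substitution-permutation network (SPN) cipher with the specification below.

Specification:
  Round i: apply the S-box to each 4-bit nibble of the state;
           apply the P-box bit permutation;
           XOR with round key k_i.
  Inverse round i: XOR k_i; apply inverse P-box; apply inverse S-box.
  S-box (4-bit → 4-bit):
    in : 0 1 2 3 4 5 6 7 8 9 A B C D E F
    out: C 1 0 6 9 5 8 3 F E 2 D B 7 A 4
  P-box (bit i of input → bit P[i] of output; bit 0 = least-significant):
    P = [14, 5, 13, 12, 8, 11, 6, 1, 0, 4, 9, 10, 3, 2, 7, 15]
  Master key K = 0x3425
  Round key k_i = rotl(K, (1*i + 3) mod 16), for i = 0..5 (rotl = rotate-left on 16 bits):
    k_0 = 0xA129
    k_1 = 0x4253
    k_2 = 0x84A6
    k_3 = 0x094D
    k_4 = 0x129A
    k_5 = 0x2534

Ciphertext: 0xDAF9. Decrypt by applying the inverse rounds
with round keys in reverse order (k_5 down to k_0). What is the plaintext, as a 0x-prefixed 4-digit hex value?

s_0 = ciphertext = 0xDAF9
s_1 = InvRound(s_0, k_5) = 0x8BDB
s_2 = InvRound(s_1, k_4) = 0x61D6
s_3 = InvRound(s_2, k_3) = 0x57E5
s_4 = InvRound(s_3, k_2) = 0x65B4
s_5 = InvRound(s_4, k_1) = 0x3BB3
s_6 = InvRound(s_5, k_0) = 0xB3E6

0xB3E6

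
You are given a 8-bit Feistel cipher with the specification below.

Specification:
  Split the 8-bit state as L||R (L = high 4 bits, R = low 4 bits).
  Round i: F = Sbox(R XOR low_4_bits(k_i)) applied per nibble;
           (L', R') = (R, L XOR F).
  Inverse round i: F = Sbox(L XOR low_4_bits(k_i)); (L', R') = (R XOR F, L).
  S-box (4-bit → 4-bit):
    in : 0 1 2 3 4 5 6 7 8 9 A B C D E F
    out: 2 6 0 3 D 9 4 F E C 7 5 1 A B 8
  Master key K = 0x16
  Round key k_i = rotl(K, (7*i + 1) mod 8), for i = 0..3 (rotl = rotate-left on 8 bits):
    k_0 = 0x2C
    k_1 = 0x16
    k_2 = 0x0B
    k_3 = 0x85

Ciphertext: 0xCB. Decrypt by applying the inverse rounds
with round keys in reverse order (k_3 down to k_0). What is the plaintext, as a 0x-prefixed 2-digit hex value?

s_0 = ciphertext = 0xCB
s_1 = InvRound(s_0, k_3) = 0x7C
s_2 = InvRound(s_1, k_2) = 0xD7
s_3 = InvRound(s_2, k_1) = 0x2D
s_4 = InvRound(s_3, k_0) = 0x62

0x62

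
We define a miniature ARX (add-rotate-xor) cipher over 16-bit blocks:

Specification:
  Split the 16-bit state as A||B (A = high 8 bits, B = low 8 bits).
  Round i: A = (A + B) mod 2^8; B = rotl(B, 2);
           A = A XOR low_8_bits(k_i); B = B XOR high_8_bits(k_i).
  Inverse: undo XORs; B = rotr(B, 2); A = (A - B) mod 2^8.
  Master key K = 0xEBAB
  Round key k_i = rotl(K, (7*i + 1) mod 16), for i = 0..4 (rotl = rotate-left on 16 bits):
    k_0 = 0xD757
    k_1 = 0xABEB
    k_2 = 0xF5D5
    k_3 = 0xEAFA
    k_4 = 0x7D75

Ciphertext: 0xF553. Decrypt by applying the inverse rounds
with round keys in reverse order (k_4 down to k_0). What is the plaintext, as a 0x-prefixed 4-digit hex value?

0xC2F9

s_0 = ciphertext = 0xF553
s_1 = InvRound(s_0, k_4) = 0xF58B
s_2 = InvRound(s_1, k_3) = 0xB758
s_3 = InvRound(s_2, k_2) = 0xF76B
s_4 = InvRound(s_3, k_1) = 0xEC30
s_5 = InvRound(s_4, k_0) = 0xC2F9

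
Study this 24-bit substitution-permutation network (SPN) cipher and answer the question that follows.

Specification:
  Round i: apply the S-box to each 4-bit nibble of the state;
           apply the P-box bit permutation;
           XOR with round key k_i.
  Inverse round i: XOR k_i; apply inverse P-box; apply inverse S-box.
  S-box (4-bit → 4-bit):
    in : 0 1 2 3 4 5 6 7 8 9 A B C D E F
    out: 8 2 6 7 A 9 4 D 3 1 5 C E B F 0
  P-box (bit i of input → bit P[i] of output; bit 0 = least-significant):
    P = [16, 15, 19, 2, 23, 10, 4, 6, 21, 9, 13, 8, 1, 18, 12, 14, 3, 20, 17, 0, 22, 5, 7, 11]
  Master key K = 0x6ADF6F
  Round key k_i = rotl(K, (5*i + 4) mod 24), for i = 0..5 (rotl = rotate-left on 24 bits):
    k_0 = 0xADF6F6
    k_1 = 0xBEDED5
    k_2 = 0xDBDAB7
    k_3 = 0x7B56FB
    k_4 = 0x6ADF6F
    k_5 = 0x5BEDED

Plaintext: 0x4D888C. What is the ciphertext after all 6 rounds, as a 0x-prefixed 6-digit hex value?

s_0 = plaintext = 0x4D888C
s_1 = Round(s_0, k_0) = 0x1178D9
s_2 = Round(s_1, k_1) = 0x0F88B7
s_3 = Round(s_2, k_2) = 0xF6D0E1
s_4 = Round(s_3, k_3) = 0xFD93A9
s_5 = Round(s_4, k_4) = 0xDBFD74
s_6 = Round(s_5, k_5) = 0xB96698

0xB96698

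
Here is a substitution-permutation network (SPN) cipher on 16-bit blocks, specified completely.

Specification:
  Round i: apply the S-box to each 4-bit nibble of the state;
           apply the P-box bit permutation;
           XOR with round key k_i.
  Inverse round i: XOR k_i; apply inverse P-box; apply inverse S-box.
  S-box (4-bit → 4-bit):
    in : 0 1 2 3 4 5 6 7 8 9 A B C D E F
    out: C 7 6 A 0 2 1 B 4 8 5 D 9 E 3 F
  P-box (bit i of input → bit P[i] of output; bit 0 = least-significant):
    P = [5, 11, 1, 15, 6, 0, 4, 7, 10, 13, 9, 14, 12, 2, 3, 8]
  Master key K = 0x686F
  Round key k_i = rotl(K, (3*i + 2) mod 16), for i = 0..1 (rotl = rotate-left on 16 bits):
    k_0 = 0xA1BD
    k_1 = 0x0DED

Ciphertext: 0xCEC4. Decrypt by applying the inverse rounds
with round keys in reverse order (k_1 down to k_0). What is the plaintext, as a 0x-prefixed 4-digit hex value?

s_0 = ciphertext = 0xCEC4
s_1 = InvRound(s_0, k_1) = 0x005C
s_2 = InvRound(s_1, k_0) = 0x957C

0x957C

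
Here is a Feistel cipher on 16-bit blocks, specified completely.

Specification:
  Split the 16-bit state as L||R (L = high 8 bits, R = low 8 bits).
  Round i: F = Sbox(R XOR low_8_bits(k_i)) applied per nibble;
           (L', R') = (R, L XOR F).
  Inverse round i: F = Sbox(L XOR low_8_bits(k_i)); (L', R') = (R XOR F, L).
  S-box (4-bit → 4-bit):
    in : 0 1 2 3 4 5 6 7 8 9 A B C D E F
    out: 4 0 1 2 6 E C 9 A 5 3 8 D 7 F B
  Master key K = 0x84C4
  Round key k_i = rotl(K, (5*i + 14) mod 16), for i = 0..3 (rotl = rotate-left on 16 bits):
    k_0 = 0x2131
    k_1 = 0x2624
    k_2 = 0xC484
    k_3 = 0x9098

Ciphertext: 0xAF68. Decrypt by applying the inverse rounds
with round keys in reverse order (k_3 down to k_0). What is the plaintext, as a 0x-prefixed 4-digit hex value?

s_0 = ciphertext = 0xAF68
s_1 = InvRound(s_0, k_3) = 0x41AF
s_2 = InvRound(s_1, k_2) = 0x7141
s_3 = InvRound(s_2, k_1) = 0xAF71
s_4 = InvRound(s_3, k_0) = 0x2EAF

0x2EAF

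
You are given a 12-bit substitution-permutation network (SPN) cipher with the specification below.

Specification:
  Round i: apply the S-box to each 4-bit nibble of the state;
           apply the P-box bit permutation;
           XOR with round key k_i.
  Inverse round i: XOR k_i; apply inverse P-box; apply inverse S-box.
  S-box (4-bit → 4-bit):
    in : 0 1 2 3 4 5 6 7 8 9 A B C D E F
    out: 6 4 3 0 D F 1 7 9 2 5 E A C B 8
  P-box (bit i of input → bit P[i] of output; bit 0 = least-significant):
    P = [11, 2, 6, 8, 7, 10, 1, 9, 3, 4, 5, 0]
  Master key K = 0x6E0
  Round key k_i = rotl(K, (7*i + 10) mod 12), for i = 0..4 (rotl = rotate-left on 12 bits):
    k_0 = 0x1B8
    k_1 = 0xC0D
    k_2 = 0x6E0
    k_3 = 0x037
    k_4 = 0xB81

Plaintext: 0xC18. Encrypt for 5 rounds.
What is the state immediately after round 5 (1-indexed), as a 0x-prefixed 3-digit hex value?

s_0 = plaintext = 0xC18
s_1 = Round(s_0, k_0) = 0x8AB
s_2 = Round(s_1, k_1) = 0xDC2
s_3 = Round(s_2, k_2) = 0x8C5
s_4 = Round(s_3, k_3) = 0xF7A
s_5 = Round(s_4, k_4) = 0x742

0x742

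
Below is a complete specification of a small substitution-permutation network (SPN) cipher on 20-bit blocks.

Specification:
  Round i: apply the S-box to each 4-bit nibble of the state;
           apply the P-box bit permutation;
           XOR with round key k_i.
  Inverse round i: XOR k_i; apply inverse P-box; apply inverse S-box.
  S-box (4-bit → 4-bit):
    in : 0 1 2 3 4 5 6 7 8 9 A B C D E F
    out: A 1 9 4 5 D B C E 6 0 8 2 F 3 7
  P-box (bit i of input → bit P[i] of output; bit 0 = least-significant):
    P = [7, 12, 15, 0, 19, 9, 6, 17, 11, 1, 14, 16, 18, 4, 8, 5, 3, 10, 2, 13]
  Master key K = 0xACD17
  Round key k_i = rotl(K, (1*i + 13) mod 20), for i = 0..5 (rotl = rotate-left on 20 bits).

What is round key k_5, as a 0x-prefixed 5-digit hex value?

K = 0xACD17
k_0 = rotl(K, (1*0+13) mod 20) = rotl(K, 13) = 0x2F59A
k_1 = rotl(K, (1*1+13) mod 20) = rotl(K, 14) = 0x5EB34
k_2 = rotl(K, (1*2+13) mod 20) = rotl(K, 15) = 0xBD668
k_3 = rotl(K, (1*3+13) mod 20) = rotl(K, 16) = 0x7ACD1
k_4 = rotl(K, (1*4+13) mod 20) = rotl(K, 17) = 0xF59A2
k_5 = rotl(K, (1*5+13) mod 20) = rotl(K, 18) = 0xEB345

0xEB345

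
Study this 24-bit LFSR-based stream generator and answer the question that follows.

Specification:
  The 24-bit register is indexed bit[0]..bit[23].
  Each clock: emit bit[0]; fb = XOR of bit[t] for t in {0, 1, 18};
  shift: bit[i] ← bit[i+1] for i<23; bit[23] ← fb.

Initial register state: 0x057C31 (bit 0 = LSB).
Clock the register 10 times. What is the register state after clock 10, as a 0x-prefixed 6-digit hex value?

reg_0 = 0x057C31
clock 1: out=1, reg = 0x02BE18
clock 2: out=0, reg = 0x015F0C
clock 3: out=0, reg = 0x00AF86
clock 4: out=0, reg = 0x8057C3
clock 5: out=1, reg = 0x402BE1
clock 6: out=1, reg = 0xA015F0
clock 7: out=0, reg = 0x500AF8
clock 8: out=0, reg = 0x28057C
clock 9: out=0, reg = 0x1402BE
clock 10: out=0, reg = 0x0A015F

0x0A015F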